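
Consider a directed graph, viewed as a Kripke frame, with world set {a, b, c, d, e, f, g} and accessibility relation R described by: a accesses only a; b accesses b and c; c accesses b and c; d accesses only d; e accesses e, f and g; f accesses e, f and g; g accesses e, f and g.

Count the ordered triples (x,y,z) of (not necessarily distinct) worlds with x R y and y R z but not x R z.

R is transitive; there are no such tuples.

0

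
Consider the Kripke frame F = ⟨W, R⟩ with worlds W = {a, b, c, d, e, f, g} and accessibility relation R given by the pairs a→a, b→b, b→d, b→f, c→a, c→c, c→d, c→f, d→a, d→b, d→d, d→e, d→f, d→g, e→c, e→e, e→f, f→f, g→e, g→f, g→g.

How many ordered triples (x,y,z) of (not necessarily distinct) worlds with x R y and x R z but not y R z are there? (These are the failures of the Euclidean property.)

35

Enumerating: (b,f,b), (b,f,d), (c,a,c), (c,a,d), (c,a,f), (c,d,c), (c,f,a), (c,f,c), (c,f,d), (d,a,b), (d,a,d), (d,a,e), … and 23 more.
Total: 35.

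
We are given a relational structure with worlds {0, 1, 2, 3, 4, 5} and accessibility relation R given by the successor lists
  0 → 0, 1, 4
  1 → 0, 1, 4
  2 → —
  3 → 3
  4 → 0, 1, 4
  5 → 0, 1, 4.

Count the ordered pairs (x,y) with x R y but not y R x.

Enumerating: (5,0), (5,1), (5,4).

3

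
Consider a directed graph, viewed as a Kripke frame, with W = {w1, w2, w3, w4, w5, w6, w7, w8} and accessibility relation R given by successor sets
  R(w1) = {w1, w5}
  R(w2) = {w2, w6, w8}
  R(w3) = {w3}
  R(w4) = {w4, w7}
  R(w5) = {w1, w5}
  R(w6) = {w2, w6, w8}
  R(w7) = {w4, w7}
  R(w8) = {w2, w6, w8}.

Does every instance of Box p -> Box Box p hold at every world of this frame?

Yes

The schema 4 characterises exactly the transitive frames.
Transitive: yes — every two-step R-path is closed by a direct edge.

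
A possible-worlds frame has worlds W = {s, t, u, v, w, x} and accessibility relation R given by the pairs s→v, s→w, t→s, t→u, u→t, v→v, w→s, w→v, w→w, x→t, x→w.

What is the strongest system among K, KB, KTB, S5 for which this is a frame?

K

Symmetric (axiom B): no — s R v but not v R s.
Reflexive (axiom T): no — s is not related to itself.
Euclidean (axiom 5): no — s R v and s R w, but not v R w.
So F validates K; KB would additionally require R to be symmetric. The strongest is K.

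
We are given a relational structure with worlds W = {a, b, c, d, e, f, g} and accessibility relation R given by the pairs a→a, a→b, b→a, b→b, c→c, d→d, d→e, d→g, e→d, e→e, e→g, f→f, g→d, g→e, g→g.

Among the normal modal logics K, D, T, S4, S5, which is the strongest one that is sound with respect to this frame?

S5

Serial (axiom D): yes — every world has a successor (e.g. a R a).
Reflexive (axiom T): yes — every world is R-related to itself.
Transitive (axiom 4): yes — every two-step R-path is closed by a direct edge.
Euclidean (axiom 5): yes — any two successors of a common world are R-related.
So F validates K, D, T, S4, S5. The strongest is S5.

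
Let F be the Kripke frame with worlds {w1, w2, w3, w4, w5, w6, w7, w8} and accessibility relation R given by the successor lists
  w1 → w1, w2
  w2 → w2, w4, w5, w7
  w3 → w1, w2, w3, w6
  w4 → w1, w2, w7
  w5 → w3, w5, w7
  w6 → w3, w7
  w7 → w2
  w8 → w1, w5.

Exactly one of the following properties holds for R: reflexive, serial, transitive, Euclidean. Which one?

serial

Reflexive: no — w4 is not related to itself.
Serial: yes — every world has a successor (e.g. w1 R w1).
Transitive: no — w1 R w2 and w2 R w4, but not w1 R w4.
Euclidean: no — w2 R w4 and w2 R w5, but not w4 R w5.
Only serial holds.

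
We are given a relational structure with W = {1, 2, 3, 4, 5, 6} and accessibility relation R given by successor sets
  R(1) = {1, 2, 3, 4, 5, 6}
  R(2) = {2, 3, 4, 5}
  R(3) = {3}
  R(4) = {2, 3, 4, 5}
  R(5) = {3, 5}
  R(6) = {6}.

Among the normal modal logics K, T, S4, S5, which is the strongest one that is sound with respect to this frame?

S4

Reflexive (axiom T): yes — every world is R-related to itself.
Transitive (axiom 4): yes — every two-step R-path is closed by a direct edge.
Euclidean (axiom 5): no — 1 R 2 and 1 R 6, but not 2 R 6.
So F validates K, T, S4; S5 would additionally require R to be Euclidean. The strongest is S4.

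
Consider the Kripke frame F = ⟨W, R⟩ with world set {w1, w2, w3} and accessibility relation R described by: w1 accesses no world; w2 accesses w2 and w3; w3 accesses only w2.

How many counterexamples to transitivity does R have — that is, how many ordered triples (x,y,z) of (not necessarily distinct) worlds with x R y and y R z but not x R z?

1

Enumerating: (w3,w2,w3).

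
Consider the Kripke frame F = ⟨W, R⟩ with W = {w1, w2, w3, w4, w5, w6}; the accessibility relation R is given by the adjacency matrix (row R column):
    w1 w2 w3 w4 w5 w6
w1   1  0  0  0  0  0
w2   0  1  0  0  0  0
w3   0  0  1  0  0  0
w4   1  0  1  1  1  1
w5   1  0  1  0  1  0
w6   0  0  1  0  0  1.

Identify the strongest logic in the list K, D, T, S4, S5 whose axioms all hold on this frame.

S4

Serial (axiom D): yes — every world has a successor (e.g. w1 R w1).
Reflexive (axiom T): yes — every world is R-related to itself.
Transitive (axiom 4): yes — every two-step R-path is closed by a direct edge.
Euclidean (axiom 5): no — w4 R w1 and w4 R w3, but not w1 R w3.
So F validates K, D, T, S4; S5 would additionally require R to be Euclidean. The strongest is S4.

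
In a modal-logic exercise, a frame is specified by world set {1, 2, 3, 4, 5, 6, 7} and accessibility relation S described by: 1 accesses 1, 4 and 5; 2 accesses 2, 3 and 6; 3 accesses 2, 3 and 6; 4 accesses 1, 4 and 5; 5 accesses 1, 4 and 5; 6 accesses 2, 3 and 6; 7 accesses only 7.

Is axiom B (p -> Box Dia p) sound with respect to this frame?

The schema B characterises exactly the symmetric frames.
Symmetric: yes — every pair in S has its reverse in S.

Yes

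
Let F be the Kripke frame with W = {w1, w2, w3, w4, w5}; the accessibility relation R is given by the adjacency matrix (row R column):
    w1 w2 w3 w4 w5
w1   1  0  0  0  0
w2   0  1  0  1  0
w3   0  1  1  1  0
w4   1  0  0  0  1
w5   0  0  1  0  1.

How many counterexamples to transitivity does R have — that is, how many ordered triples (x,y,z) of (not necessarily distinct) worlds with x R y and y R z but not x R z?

Enumerating: (w2,w4,w1), (w2,w4,w5), (w3,w4,w1), (w3,w4,w5), (w4,w5,w3), (w5,w3,w2), (w5,w3,w4).

7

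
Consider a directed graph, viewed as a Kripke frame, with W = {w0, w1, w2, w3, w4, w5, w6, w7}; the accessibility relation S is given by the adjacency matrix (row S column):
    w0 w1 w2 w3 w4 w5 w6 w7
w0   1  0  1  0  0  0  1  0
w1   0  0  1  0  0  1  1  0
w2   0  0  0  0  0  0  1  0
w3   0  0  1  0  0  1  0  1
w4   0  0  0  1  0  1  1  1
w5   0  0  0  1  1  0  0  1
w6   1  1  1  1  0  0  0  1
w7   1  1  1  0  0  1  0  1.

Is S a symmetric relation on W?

No

Symmetric: no — w0 S w2 but not w2 S w0.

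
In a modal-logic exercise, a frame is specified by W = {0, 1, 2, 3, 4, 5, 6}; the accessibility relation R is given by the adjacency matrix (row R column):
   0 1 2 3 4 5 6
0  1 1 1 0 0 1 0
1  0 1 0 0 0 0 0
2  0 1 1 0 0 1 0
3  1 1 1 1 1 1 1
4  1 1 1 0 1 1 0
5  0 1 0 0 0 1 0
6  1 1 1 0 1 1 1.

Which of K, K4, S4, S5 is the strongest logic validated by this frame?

S4

Transitive (axiom 4): yes — every two-step R-path is closed by a direct edge.
Reflexive (axiom T): yes — every world is R-related to itself.
Euclidean (axiom 5): no — 0 R 1 and 0 R 2, but not 1 R 2.
So F validates K, K4, S4; S5 would additionally require R to be Euclidean. The strongest is S4.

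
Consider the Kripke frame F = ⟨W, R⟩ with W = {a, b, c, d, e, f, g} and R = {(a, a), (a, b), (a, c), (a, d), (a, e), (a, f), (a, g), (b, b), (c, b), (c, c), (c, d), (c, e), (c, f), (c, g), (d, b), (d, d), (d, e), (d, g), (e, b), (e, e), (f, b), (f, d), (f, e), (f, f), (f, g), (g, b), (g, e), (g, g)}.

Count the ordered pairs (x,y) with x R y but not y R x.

21

Enumerating: (a,b), (a,c), (a,d), (a,e), (a,f), (a,g), (c,b), (c,d), (c,e), (c,f), (c,g), (d,b), … and 9 more.
Total: 21.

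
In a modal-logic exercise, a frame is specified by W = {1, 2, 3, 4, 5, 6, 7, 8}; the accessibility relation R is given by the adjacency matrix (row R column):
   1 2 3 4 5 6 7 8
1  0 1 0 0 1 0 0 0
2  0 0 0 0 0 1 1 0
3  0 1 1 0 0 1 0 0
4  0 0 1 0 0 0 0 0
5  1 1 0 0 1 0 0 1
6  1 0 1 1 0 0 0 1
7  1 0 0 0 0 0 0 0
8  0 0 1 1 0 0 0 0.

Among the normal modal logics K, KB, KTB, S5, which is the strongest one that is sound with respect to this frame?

Symmetric (axiom B): no — 1 R 2 but not 2 R 1.
Reflexive (axiom T): no — 1 is not related to itself.
Euclidean (axiom 5): no — 1 R 2 and 1 R 5, but not 2 R 5.
So F validates K; KB would additionally require R to be symmetric. The strongest is K.

K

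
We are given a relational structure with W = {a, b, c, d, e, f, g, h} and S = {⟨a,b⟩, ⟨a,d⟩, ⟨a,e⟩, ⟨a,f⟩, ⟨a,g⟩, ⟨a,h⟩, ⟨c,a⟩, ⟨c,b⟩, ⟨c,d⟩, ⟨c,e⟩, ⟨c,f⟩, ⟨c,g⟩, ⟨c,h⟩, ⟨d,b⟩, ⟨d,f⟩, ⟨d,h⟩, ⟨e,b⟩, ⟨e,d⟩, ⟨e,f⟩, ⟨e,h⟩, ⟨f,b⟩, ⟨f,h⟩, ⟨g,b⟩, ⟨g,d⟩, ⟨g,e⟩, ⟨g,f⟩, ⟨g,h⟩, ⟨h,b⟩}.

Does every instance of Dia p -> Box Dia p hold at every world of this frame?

The schema 5 characterises exactly the Euclidean frames.
Euclidean: no — a S b and a S d, but not b S d.

No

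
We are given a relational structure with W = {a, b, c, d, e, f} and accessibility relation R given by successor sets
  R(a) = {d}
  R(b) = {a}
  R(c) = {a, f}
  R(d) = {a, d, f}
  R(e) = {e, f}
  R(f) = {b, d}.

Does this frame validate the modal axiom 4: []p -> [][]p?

Axiom 4 corresponds to the accessibility relation being transitive.
Transitive: no — a R d and d R f, but not a R f.

No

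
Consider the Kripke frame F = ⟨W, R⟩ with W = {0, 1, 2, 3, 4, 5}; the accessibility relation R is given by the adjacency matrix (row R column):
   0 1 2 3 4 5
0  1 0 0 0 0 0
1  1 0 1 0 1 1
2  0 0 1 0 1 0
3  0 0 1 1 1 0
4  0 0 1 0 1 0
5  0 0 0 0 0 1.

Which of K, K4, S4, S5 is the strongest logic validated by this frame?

Transitive (axiom 4): yes — every two-step R-path is closed by a direct edge.
Reflexive (axiom T): no — 1 is not related to itself.
Euclidean (axiom 5): no — 1 R 0 and 1 R 2, but not 0 R 2.
So F validates K, K4; S4 would additionally require R to be reflexive. The strongest is K4.

K4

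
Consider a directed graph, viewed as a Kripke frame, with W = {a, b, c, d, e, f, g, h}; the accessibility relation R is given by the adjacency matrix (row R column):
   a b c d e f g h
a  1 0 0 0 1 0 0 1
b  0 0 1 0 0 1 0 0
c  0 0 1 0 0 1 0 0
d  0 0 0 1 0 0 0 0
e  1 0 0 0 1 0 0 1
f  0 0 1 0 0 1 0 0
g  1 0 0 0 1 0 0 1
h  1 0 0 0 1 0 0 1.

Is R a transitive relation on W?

Transitive: yes — every two-step R-path is closed by a direct edge.

Yes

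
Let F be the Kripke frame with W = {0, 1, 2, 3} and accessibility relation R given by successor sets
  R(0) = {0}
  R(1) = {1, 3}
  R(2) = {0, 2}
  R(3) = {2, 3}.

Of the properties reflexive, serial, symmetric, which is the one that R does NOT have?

symmetric

Reflexive: yes — every world is R-related to itself.
Serial: yes — every world has a successor (e.g. 0 R 0).
Symmetric: no — 1 R 3 but not 3 R 1.
Only symmetric fails.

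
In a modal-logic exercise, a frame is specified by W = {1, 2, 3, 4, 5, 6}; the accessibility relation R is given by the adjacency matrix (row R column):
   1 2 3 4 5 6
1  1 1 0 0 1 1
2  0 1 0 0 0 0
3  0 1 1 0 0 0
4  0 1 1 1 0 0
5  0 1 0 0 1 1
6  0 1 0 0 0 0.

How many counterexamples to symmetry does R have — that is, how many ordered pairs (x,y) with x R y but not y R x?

9

Enumerating: (1,2), (1,5), (1,6), (3,2), (4,2), (4,3), (5,2), (5,6), (6,2).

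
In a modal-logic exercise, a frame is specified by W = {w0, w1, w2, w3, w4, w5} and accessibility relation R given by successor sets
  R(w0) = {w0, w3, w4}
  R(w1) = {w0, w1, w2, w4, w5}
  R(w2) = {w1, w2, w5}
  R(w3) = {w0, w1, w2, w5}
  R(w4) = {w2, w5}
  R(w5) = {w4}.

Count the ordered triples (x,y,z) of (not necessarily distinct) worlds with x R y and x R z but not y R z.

31

Enumerating: (w0,w3,w3), (w0,w3,w4), (w0,w4,w0), (w0,w4,w3), (w0,w4,w4), (w1,w0,w1), (w1,w0,w2), (w1,w0,w5), (w1,w2,w0), (w1,w2,w4), (w1,w4,w0), (w1,w4,w1), … and 19 more.
Total: 31.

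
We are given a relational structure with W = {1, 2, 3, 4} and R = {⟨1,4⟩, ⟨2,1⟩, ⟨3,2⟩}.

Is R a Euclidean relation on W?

No

Euclidean: no — 1 R 4 and 1 R 4, but not 4 R 4.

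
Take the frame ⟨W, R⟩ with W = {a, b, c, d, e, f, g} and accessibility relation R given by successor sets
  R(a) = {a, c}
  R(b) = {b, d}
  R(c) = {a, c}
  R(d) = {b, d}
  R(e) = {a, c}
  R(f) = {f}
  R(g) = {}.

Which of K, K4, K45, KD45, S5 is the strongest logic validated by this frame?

Transitive (axiom 4): yes — every two-step R-path is closed by a direct edge.
Euclidean (axiom 5): yes — any two successors of a common world are R-related.
Serial (axiom D): no — g has no R-successor.
Reflexive (axiom T): no — e is not related to itself.
So F validates K, K4, K45; KD45 would additionally require R to be serial. The strongest is K45.

K45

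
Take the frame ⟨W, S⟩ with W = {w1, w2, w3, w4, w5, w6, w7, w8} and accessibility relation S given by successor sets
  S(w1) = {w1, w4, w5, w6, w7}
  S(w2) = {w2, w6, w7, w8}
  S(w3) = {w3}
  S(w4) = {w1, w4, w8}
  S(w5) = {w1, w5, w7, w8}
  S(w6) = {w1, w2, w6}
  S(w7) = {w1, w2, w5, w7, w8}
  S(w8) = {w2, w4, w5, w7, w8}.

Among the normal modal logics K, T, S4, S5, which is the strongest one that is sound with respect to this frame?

T

Reflexive (axiom T): yes — every world is S-related to itself.
Transitive (axiom 4): no — w1 S w4 and w4 S w8, but not w1 S w8.
Euclidean (axiom 5): no — w1 S w4 and w1 S w5, but not w4 S w5.
So F validates K, T; S4 would additionally require S to be transitive. The strongest is T.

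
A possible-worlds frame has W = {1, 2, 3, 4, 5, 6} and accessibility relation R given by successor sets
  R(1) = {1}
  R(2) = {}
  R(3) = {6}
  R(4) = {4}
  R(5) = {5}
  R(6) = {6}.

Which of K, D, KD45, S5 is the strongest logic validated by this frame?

Serial (axiom D): no — 2 has no R-successor.
Euclidean (axiom 5): yes — any two successors of a common world are R-related.
Transitive (axiom 4): yes — every two-step R-path is closed by a direct edge.
Reflexive (axiom T): no — 2 is not related to itself.
So F validates K; D would additionally require R to be serial. The strongest is K.

K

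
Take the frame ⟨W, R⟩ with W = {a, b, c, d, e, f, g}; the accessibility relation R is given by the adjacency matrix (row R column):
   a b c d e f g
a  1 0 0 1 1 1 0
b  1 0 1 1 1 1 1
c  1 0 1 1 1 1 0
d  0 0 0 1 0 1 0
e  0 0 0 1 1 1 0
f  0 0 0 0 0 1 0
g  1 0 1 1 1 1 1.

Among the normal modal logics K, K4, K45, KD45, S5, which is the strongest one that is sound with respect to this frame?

Transitive (axiom 4): yes — every two-step R-path is closed by a direct edge.
Euclidean (axiom 5): no — a R d and a R e, but not d R e.
Serial (axiom D): yes — every world has a successor (e.g. a R a).
Reflexive (axiom T): no — b is not related to itself.
So F validates K, K4; K45 would additionally require R to be Euclidean. The strongest is K4.

K4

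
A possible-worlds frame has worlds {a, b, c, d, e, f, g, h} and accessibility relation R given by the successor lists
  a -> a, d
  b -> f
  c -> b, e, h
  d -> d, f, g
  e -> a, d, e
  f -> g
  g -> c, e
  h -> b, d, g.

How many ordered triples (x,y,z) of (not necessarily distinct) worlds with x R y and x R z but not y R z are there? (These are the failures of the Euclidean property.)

27

Enumerating: (a,d,a), (b,f,f), (c,b,b), (c,b,e), (c,b,h), (c,e,b), (c,e,h), (c,h,e), (c,h,h), (d,f,d), (d,f,f), (d,g,d), … and 15 more.
Total: 27.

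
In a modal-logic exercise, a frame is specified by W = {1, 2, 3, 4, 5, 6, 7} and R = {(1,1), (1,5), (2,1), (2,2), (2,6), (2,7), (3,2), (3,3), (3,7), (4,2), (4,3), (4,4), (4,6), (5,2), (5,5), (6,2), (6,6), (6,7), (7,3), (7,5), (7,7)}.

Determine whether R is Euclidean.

No

Euclidean: no — 2 R 1 and 2 R 6, but not 1 R 6.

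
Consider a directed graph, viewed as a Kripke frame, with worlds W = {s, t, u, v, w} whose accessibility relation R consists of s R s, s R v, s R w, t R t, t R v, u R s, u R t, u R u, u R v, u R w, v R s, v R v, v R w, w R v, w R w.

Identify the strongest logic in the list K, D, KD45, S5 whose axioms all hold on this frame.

Serial (axiom D): yes — every world has a successor (e.g. s R s).
Euclidean (axiom 5): no — u R s and u R t, but not s R t.
Transitive (axiom 4): no — t R v and v R s, but not t R s.
Reflexive (axiom T): yes — every world is R-related to itself.
So F validates K, D; KD45 would additionally require R to be Euclidean and transitive. The strongest is D.

D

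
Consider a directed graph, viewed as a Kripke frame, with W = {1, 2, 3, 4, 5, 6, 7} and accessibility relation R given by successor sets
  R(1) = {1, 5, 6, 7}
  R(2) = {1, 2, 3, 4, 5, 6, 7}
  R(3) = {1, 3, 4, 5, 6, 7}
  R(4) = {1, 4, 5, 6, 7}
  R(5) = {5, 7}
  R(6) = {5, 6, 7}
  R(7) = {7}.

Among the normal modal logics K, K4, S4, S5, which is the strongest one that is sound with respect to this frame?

S4

Transitive (axiom 4): yes — every two-step R-path is closed by a direct edge.
Reflexive (axiom T): yes — every world is R-related to itself.
Euclidean (axiom 5): no — 1 R 5 and 1 R 6, but not 5 R 6.
So F validates K, K4, S4; S5 would additionally require R to be Euclidean. The strongest is S4.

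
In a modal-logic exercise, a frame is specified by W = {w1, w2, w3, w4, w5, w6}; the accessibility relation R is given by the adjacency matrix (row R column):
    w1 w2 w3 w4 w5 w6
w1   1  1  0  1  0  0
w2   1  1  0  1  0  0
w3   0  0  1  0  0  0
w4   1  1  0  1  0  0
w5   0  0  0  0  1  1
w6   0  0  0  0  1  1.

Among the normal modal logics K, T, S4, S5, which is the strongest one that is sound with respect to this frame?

S5

Reflexive (axiom T): yes — every world is R-related to itself.
Transitive (axiom 4): yes — every two-step R-path is closed by a direct edge.
Euclidean (axiom 5): yes — any two successors of a common world are R-related.
So F validates K, T, S4, S5. The strongest is S5.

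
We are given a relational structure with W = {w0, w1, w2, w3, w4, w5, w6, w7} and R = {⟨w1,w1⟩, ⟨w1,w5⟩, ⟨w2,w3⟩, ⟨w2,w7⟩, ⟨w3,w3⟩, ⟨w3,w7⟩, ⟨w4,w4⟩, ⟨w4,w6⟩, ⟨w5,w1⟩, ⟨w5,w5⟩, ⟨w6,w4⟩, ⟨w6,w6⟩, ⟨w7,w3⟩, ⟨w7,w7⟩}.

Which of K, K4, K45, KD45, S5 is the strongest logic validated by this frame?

K45

Transitive (axiom 4): yes — every two-step R-path is closed by a direct edge.
Euclidean (axiom 5): yes — any two successors of a common world are R-related.
Serial (axiom D): no — w0 has no R-successor.
Reflexive (axiom T): no — w0 is not related to itself.
So F validates K, K4, K45; KD45 would additionally require R to be serial. The strongest is K45.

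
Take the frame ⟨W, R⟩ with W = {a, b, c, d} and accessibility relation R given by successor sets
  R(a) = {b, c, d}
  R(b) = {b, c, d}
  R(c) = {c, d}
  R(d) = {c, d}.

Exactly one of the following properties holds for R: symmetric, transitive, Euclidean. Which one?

Symmetric: no — a R b but not b R a.
Transitive: yes — every two-step R-path is closed by a direct edge.
Euclidean: no — a R c and a R b, but not c R b.
Only transitive holds.

transitive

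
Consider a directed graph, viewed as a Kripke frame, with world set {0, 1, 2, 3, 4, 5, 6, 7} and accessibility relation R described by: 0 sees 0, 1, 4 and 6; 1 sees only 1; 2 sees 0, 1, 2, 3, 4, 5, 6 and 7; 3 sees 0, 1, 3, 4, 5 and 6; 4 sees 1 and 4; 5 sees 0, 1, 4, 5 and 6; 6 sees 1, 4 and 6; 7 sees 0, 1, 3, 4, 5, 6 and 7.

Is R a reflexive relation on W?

Reflexive: yes — every world is R-related to itself.

Yes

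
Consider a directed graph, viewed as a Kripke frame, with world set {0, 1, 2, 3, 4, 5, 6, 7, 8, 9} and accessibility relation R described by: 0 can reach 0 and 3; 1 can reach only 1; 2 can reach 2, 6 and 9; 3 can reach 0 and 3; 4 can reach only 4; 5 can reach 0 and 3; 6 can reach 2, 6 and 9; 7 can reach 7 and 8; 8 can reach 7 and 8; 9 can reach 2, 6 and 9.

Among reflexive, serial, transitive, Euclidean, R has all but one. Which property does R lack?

Reflexive: no — 5 is not related to itself.
Serial: yes — every world has a successor (e.g. 0 R 0).
Transitive: yes — every two-step R-path is closed by a direct edge.
Euclidean: yes — any two successors of a common world are R-related.
Only reflexive fails.

reflexive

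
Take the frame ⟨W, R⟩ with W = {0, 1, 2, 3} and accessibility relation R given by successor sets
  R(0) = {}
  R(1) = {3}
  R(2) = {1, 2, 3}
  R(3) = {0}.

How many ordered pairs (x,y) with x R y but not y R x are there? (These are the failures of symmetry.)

Enumerating: (1,3), (2,1), (2,3), (3,0).

4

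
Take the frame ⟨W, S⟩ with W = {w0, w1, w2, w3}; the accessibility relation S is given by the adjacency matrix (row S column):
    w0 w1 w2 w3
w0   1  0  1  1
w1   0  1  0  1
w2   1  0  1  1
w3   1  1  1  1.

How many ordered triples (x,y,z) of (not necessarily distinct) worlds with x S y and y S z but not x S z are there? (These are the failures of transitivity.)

Enumerating: (w0,w3,w1), (w1,w3,w0), (w1,w3,w2), (w2,w3,w1).

4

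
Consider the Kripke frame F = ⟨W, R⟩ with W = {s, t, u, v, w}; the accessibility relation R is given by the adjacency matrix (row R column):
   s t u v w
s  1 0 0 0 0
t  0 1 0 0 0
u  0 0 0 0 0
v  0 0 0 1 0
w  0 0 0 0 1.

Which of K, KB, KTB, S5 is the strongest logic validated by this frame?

Symmetric (axiom B): yes — every pair in R has its reverse in R.
Reflexive (axiom T): no — u is not related to itself.
Euclidean (axiom 5): yes — any two successors of a common world are R-related.
So F validates K, KB; KTB would additionally require R to be reflexive. The strongest is KB.

KB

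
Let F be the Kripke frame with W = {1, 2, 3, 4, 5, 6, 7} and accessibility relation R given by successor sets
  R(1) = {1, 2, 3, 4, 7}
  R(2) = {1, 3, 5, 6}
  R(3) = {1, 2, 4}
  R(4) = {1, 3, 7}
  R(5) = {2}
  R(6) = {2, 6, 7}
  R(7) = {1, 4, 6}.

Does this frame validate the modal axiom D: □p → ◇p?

Axiom D corresponds to the accessibility relation being serial.
Serial: yes — every world has a successor (e.g. 1 R 1).

Yes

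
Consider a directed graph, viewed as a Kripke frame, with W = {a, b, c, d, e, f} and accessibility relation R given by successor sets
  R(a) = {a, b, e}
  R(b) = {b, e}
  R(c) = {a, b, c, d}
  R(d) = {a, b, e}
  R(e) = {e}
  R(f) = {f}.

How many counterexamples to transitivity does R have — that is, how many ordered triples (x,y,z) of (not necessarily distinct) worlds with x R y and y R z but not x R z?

Enumerating: (c,a,e), (c,b,e), (c,d,e).

3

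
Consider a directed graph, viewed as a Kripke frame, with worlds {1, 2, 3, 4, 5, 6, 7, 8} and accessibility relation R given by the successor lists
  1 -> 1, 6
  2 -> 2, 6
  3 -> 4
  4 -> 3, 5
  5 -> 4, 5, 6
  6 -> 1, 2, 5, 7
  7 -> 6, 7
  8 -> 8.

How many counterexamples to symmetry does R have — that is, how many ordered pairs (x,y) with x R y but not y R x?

R is symmetric; there are no such tuples.

0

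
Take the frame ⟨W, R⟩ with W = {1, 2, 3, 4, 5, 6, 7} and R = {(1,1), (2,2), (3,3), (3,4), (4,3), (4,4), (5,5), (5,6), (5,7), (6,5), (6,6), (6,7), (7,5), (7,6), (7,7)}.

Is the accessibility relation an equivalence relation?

Yes

Reflexive: yes — every world is R-related to itself.
Symmetric: yes — every pair in R has its reverse in R.
Transitive: yes — every two-step R-path is closed by a direct edge.
So R is an equivalence relation.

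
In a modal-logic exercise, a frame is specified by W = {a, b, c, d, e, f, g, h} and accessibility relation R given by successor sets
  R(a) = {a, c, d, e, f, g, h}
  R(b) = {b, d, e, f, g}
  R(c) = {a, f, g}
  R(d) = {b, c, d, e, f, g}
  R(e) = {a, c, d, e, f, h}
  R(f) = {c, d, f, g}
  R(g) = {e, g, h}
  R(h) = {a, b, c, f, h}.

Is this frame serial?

Serial: yes — every world has a successor (e.g. a R a).

Yes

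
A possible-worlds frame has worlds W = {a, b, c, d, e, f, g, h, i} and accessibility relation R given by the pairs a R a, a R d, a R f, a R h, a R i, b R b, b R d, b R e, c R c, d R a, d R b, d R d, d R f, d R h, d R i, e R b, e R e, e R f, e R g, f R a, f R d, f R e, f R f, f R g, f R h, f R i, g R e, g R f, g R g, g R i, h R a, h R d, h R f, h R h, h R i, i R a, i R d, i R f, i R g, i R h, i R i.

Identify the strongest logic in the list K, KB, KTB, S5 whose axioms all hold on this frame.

KTB

Symmetric (axiom B): yes — every pair in R has its reverse in R.
Reflexive (axiom T): yes — every world is R-related to itself.
Euclidean (axiom 5): no — b R d and b R e, but not d R e.
So F validates K, KB, KTB; S5 would additionally require R to be Euclidean. The strongest is KTB.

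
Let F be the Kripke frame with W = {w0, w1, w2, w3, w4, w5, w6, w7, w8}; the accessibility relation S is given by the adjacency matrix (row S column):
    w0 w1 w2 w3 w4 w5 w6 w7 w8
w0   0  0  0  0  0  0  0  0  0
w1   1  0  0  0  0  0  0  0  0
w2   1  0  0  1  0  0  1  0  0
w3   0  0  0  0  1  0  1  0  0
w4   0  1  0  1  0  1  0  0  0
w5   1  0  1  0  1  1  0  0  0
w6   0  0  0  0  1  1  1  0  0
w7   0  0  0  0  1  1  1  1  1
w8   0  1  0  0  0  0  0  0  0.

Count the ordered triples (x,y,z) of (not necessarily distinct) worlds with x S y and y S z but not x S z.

Enumerating: (w2,w3,w4), (w2,w6,w4), (w2,w6,w5), (w3,w4,w1), (w3,w4,w3), (w3,w4,w5), (w3,w6,w5), (w4,w1,w0), (w4,w3,w4), (w4,w3,w6), (w4,w5,w0), (w4,w5,w2), … and 15 more.
Total: 27.

27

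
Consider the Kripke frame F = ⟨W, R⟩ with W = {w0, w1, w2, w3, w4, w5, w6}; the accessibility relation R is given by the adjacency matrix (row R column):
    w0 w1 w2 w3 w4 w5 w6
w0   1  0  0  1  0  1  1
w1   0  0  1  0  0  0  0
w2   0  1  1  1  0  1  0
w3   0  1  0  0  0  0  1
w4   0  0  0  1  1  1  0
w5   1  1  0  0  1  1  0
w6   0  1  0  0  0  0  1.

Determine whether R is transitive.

No

Transitive: no — w0 R w3 and w3 R w1, but not w0 R w1.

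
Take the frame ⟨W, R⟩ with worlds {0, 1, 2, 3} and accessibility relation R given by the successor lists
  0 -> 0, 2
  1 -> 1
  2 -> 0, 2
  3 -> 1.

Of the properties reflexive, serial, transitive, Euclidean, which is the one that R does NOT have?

Reflexive: no — 3 is not related to itself.
Serial: yes — every world has a successor (e.g. 0 R 0).
Transitive: yes — every two-step R-path is closed by a direct edge.
Euclidean: yes — any two successors of a common world are R-related.
Only reflexive fails.

reflexive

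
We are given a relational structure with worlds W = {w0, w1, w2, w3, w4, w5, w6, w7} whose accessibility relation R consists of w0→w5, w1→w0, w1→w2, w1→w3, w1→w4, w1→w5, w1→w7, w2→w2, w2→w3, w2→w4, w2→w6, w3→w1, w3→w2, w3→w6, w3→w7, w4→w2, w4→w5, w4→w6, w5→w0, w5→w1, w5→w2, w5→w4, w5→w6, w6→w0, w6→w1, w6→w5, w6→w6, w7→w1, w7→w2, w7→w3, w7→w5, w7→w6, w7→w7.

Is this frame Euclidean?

No

Euclidean: no — w1 R w0 and w1 R w2, but not w0 R w2.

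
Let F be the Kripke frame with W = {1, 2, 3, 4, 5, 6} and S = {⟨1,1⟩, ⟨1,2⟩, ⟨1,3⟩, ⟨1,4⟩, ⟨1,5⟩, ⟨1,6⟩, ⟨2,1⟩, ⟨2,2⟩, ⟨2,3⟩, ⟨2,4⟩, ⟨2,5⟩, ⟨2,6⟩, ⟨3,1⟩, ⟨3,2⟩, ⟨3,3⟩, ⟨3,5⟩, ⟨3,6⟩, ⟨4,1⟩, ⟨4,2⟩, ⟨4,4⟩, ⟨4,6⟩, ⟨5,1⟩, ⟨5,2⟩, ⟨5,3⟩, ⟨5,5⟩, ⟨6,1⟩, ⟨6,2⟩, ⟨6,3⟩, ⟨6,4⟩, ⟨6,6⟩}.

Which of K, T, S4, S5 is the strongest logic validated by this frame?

T

Reflexive (axiom T): yes — every world is S-related to itself.
Transitive (axiom 4): no — 3 S 1 and 1 S 4, but not 3 S 4.
Euclidean (axiom 5): no — 1 S 3 and 1 S 4, but not 3 S 4.
So F validates K, T; S4 would additionally require S to be transitive. The strongest is T.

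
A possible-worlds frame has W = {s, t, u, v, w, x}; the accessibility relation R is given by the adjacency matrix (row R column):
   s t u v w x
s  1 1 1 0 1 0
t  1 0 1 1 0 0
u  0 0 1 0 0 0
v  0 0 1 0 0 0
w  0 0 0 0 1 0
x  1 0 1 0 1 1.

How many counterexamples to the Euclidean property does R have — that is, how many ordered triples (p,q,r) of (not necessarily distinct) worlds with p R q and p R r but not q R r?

20

Enumerating: (s,t,t), (s,t,w), (s,u,s), (s,u,t), (s,u,w), (s,w,s), (s,w,t), (s,w,u), (t,s,v), (t,u,s), (t,u,v), (t,v,s), … and 8 more.
Total: 20.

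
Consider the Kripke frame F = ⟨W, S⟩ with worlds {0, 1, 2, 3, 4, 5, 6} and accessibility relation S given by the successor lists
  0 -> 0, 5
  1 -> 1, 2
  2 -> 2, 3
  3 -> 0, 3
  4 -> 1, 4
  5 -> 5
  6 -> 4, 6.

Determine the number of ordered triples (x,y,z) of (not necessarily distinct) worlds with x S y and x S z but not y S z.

Enumerating: (0,5,0), (1,2,1), (2,3,2), (3,0,3), (4,1,4), (6,4,6).

6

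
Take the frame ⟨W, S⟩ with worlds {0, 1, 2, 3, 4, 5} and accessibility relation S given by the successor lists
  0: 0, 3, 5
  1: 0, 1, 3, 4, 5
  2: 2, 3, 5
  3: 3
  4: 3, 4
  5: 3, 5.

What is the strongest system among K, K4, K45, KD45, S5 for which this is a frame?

K4

Transitive (axiom 4): yes — every two-step S-path is closed by a direct edge.
Euclidean (axiom 5): no — 0 S 3 and 0 S 5, but not 3 S 5.
Serial (axiom D): yes — every world has a successor (e.g. 0 S 0).
Reflexive (axiom T): yes — every world is S-related to itself.
So F validates K, K4; K45 would additionally require S to be Euclidean. The strongest is K4.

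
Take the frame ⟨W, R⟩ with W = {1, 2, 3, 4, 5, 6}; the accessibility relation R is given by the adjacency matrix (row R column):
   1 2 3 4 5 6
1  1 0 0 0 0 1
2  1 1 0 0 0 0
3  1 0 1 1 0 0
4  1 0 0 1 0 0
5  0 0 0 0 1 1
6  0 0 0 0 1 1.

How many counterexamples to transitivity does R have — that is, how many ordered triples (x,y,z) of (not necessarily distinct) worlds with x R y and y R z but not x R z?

Enumerating: (1,6,5), (2,1,6), (3,1,6), (4,1,6).

4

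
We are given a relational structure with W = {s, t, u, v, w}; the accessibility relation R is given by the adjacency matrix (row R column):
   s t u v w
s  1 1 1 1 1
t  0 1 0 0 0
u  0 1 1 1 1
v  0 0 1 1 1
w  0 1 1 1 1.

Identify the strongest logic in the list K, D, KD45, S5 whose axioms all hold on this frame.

Serial (axiom D): yes — every world has a successor (e.g. s R s).
Euclidean (axiom 5): no — s R t and s R u, but not t R u.
Transitive (axiom 4): no — v R u and u R t, but not v R t.
Reflexive (axiom T): yes — every world is R-related to itself.
So F validates K, D; KD45 would additionally require R to be Euclidean and transitive. The strongest is D.

D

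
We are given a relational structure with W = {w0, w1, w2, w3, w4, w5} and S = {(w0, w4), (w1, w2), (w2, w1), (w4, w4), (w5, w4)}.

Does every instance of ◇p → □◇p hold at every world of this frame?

No

The schema 5 characterises exactly the Euclidean frames.
Euclidean: no — w1 S w2 and w1 S w2, but not w2 S w2.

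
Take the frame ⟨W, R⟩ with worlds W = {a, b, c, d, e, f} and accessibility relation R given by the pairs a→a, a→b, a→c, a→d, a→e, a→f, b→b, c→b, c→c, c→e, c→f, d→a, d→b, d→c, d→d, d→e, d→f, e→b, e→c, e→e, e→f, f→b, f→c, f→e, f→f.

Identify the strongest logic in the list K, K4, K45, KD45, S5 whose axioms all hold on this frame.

Transitive (axiom 4): yes — every two-step R-path is closed by a direct edge.
Euclidean (axiom 5): no — a R b and a R c, but not b R c.
Serial (axiom D): yes — every world has a successor (e.g. a R a).
Reflexive (axiom T): yes — every world is R-related to itself.
So F validates K, K4; K45 would additionally require R to be Euclidean. The strongest is K4.

K4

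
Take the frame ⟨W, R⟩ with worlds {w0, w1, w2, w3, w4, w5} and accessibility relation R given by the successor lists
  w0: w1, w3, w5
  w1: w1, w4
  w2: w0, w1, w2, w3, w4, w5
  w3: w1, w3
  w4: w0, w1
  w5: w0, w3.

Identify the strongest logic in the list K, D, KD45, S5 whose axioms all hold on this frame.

D

Serial (axiom D): yes — every world has a successor (e.g. w0 R w1).
Euclidean (axiom 5): no — w0 R w1 and w0 R w3, but not w1 R w3.
Transitive (axiom 4): no — w0 R w1 and w1 R w4, but not w0 R w4.
Reflexive (axiom T): no — w0 is not related to itself.
So F validates K, D; KD45 would additionally require R to be Euclidean and transitive. The strongest is D.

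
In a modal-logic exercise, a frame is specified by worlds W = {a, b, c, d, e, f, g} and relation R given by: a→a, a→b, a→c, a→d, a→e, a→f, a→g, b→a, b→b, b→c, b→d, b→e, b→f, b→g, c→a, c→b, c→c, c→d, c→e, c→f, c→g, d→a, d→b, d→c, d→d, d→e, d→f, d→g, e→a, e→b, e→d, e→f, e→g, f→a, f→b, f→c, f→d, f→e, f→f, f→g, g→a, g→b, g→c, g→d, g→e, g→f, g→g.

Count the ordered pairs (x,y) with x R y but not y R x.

1

Enumerating: (c,e).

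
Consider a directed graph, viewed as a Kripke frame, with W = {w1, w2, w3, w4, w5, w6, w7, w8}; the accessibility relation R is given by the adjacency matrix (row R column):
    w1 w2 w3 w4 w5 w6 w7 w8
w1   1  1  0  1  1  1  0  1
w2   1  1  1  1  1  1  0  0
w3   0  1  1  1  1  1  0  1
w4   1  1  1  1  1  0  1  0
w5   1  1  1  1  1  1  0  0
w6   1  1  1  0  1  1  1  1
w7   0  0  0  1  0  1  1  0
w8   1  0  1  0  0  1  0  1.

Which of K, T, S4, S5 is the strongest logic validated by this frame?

Reflexive (axiom T): yes — every world is R-related to itself.
Transitive (axiom 4): no — w1 R w2 and w2 R w3, but not w1 R w3.
Euclidean (axiom 5): no — w1 R w2 and w1 R w8, but not w2 R w8.
So F validates K, T; S4 would additionally require R to be transitive. The strongest is T.

T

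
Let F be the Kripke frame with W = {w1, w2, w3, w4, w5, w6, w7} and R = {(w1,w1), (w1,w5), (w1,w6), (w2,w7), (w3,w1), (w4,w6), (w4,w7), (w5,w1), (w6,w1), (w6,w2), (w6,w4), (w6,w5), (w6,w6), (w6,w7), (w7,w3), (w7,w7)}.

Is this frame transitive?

No

Transitive: no — w1 R w6 and w6 R w2, but not w1 R w2.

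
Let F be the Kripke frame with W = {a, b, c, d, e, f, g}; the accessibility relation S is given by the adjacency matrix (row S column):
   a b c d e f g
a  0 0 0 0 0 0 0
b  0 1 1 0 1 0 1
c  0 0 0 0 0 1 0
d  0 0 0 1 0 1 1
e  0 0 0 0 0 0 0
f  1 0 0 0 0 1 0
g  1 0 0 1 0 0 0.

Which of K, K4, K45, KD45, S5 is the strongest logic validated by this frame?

Transitive (axiom 4): no — b S c and c S f, but not b S f.
Euclidean (axiom 5): no — b S c and b S e, but not c S e.
Serial (axiom D): no — a has no S-successor.
Reflexive (axiom T): no — a is not related to itself.
So F validates K; K4 would additionally require S to be transitive. The strongest is K.

K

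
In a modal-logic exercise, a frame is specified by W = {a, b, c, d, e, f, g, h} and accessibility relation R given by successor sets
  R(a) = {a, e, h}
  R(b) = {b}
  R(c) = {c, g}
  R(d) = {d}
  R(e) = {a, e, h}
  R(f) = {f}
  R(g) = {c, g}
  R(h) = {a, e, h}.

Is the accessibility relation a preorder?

Yes

Reflexive: yes — every world is R-related to itself.
Transitive: yes — every two-step R-path is closed by a direct edge.
So R is a preorder.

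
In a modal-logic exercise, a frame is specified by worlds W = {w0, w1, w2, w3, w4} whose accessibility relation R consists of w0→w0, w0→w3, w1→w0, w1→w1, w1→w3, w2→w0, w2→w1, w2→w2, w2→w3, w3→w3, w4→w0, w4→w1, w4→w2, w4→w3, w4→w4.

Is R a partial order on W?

Reflexive: yes — every world is R-related to itself.
Transitive: yes — every two-step R-path is closed by a direct edge.
Antisymmetric: yes — no distinct pair is related both ways.
So R is a partial order.

Yes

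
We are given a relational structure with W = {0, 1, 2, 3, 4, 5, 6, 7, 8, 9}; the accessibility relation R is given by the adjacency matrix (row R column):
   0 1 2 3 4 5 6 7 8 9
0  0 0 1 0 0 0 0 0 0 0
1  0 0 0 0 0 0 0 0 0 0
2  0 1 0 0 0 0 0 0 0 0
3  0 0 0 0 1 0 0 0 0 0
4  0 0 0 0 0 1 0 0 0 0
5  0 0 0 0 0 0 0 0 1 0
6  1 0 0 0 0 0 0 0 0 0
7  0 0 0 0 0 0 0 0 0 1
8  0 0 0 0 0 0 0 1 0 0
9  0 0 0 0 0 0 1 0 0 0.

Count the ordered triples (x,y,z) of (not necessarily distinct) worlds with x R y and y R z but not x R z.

8

Enumerating: (0,2,1), (3,4,5), (4,5,8), (5,8,7), (6,0,2), (7,9,6), (8,7,9), (9,6,0).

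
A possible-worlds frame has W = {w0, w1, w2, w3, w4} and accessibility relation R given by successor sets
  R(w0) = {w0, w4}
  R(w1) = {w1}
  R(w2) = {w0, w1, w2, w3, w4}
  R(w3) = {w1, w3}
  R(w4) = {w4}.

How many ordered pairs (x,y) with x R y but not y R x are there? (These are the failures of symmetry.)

6

Enumerating: (w0,w4), (w2,w0), (w2,w1), (w2,w3), (w2,w4), (w3,w1).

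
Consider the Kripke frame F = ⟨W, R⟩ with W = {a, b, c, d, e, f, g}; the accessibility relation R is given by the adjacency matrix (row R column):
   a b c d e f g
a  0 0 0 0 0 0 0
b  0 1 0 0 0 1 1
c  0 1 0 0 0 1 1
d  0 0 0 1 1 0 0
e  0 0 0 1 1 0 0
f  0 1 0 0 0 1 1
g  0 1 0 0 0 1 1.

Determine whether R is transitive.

Yes

Transitive: yes — every two-step R-path is closed by a direct edge.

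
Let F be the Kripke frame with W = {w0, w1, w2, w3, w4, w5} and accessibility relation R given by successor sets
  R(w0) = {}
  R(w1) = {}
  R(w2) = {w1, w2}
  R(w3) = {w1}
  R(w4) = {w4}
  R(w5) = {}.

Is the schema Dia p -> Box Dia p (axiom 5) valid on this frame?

The schema 5 characterises exactly the Euclidean frames.
Euclidean: no — w2 R w1 and w2 R w1, but not w1 R w1.

No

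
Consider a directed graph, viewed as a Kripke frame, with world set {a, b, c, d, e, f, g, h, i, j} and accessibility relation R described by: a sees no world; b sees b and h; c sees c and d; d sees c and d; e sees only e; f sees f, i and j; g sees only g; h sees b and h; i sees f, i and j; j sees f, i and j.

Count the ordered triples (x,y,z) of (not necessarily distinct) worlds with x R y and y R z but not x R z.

0

R is transitive; there are no such tuples.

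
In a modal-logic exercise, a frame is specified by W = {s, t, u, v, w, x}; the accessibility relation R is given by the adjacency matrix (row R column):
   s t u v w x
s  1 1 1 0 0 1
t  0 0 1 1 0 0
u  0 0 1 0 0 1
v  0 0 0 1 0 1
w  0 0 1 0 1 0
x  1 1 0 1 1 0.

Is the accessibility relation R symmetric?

No

Symmetric: no — s R t but not t R s.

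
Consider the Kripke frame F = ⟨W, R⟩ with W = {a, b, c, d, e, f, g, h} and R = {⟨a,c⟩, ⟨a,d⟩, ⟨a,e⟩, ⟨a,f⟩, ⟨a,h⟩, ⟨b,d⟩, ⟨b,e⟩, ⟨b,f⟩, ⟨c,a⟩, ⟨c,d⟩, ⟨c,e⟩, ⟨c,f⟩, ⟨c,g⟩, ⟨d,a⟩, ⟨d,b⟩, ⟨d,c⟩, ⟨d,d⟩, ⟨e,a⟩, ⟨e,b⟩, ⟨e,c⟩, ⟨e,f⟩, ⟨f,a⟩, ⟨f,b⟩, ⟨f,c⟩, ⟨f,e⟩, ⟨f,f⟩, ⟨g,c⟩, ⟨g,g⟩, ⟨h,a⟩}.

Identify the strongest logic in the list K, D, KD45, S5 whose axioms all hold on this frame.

D

Serial (axiom D): yes — every world has a successor (e.g. a R c).
Euclidean (axiom 5): no — a R c and a R h, but not c R h.
Transitive (axiom 4): no — a R c and c R g, but not a R g.
Reflexive (axiom T): no — a is not related to itself.
So F validates K, D; KD45 would additionally require R to be Euclidean and transitive. The strongest is D.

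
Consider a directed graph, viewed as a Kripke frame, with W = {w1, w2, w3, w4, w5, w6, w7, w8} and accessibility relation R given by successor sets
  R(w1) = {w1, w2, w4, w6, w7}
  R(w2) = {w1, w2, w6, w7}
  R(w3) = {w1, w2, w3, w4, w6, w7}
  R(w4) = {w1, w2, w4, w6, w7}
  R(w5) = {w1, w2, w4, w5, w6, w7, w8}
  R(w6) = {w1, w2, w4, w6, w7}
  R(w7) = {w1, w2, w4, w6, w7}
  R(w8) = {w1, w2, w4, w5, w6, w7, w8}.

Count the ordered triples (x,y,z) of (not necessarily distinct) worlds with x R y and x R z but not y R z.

Enumerating: (w1,w2,w4), (w3,w1,w3), (w3,w2,w3), (w3,w2,w4), (w3,w4,w3), (w3,w6,w3), (w3,w7,w3), (w4,w2,w4), (w5,w1,w5), (w5,w1,w8), (w5,w2,w4), (w5,w2,w5), … and 20 more.
Total: 32.

32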